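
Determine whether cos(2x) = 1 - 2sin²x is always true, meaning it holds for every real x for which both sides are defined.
Claim: cos(2x) = 1 - 2sin²x.
Reasoning: cos(2x) = cos²x - sin²x. Replace cos²x by 1 - sin²x: (1 - sin²x) - sin²x = 1 - 2sin²x.
So the two sides agree for every real x for which both sides are defined.

Conclusion: Yes, this is an identity.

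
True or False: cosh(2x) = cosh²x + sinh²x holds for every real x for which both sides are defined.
True.

Claim: cosh(2x) = cosh²x + sinh²x.
Reasoning: cosh²x = (e^(2x) + 2 + e^(-2x))/4 and sinh²x = (e^(2x) - 2 + e^(-2x))/4. Adding gives (2e^(2x) + 2e^(-2x))/4 = (e^(2x) + e^(-2x))/2 = cosh(2x).
So the two sides agree for every real x for which both sides are defined.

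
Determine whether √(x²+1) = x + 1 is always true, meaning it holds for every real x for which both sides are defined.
Claim: √(x²+1) = x + 1.
Test a specific point where both sides are defined: x = -3.
LHS = √(x²+1) ≈ 3.1623
RHS = x + 1 ≈ -2.0000
Since 3.1623 ≠ -2.0000, the equation fails at this point, so it cannot hold for every real x for which both sides are defined.
(x+1)² = x² + 2x + 1 ≠ x² + 1 unless x = 0.

Conclusion: No, this is NOT an identity.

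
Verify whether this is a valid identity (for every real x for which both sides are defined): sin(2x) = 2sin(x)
Claim: sin(2x) = 2sin(x).
Test a specific point where both sides are defined: x = π/3.
LHS = sin(2x) ≈ 0.8660
RHS = 2sin(x) ≈ 1.7321
Since 0.8660 ≠ 1.7321, the equation fails at this point, so it cannot hold for every real x for which both sides are defined.
The correct double-angle formula is sin(2x) = 2sin(x)cos(x).

Conclusion: No, this is NOT an identity.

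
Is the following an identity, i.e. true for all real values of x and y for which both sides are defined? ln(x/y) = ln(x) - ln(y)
Yes, this is an identity.

Claim: ln(x/y) = ln(x) - ln(y).
Reasoning: Both sides are simultaneously defined only when x, y > 0. Write x = e^p, y = e^q. Then x/y = e^(p-q), so ln(x/y) = p - q = ln(x) - ln(y).
So the two sides agree for all real values of x and y for which both sides are defined.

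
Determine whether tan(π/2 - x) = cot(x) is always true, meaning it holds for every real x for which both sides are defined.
Yes, this is an identity.

Claim: tan(π/2 - x) = cot(x).
Reasoning: tan(π/2 - x) = sin(π/2 - x)/cos(π/2 - x) = cos(x)/sin(x) = cot(x), using the cofunction identities sin(π/2 - x) = cos(x) and cos(π/2 - x) = sin(x).
So the two sides agree for every real x for which both sides are defined.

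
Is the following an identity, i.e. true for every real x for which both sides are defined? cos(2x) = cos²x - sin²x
Claim: cos(2x) = cos²x - sin²x.
Reasoning: Put y = x in the addition formula cos(x+y) = cos(x)cos(y) - sin(x)sin(y): cos(2x) = cos²x - sin²x.
So the two sides agree for every real x for which both sides are defined.

Conclusion: Yes, this is an identity.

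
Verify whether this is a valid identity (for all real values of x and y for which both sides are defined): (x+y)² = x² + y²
Claim: (x+y)² = x² + y².
Test a specific point where both sides are defined: x = 2, y = 5.
LHS = (x+y)² ≈ 49.0000
RHS = x² + y² ≈ 29.0000
Since 49.0000 ≠ 29.0000, the equation fails at this point, so it cannot hold for all real values of x and y for which both sides are defined.
The correct expansion is (x+y)² = x² + 2xy + y²; the cross term 2xy is missing.

Conclusion: No, this is NOT an identity.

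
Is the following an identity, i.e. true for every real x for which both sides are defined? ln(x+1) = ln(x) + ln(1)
No, this is NOT an identity.

Claim: ln(x+1) = ln(x) + ln(1).
Test a specific point where both sides are defined: x = 1/2.
LHS = ln(x+1) ≈ 0.4055
RHS = ln(x) + ln(1) ≈ -0.6931
Since 0.4055 ≠ -0.6931, the equation fails at this point, so it cannot hold for every real x for which both sides are defined.
ln(1) = 0, so the right side is just ln(x), which differs from ln(x+1).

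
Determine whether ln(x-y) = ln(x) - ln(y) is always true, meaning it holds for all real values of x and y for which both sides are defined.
No, this is NOT an identity.

Claim: ln(x-y) = ln(x) - ln(y).
Test a specific point where both sides are defined: x = 3, y = 2.
LHS = ln(x-y) ≈ 0.0000
RHS = ln(x) - ln(y) ≈ 0.4055
Since 0.0000 ≠ 0.4055, the equation fails at this point, so it cannot hold for all real values of x and y for which both sides are defined.
ln(x) - ln(y) = ln(x/y), not ln(x-y).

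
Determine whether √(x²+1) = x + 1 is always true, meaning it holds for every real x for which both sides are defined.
Claim: √(x²+1) = x + 1.
Test a specific point where both sides are defined: x = 2.
LHS = √(x²+1) ≈ 2.2361
RHS = x + 1 ≈ 3.0000
Since 2.2361 ≠ 3.0000, the equation fails at this point, so it cannot hold for every real x for which both sides are defined.
(x+1)² = x² + 2x + 1 ≠ x² + 1 unless x = 0.

Conclusion: No, this is NOT an identity.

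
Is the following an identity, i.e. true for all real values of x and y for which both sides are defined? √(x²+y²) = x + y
No, this is NOT an identity.

Claim: √(x²+y²) = x + y.
Test a specific point where both sides are defined: x = -3, y = 1.
LHS = √(x²+y²) ≈ 3.1623
RHS = x + y ≈ -2.0000
Since 3.1623 ≠ -2.0000, the equation fails at this point, so it cannot hold for all real values of x and y for which both sides are defined.
(x+y)² = x² + 2xy + y², not x² + y², so the square root does not split this way.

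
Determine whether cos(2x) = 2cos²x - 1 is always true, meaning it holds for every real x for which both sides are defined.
Claim: cos(2x) = 2cos²x - 1.
Reasoning: cos(2x) = cos²x - sin²x. Replace sin²x by 1 - cos²x: cos²x - (1 - cos²x) = 2cos²x - 1.
So the two sides agree for every real x for which both sides are defined.

Conclusion: Yes, this is an identity.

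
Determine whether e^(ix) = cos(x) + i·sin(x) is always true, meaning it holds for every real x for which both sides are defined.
Claim: e^(ix) = cos(x) + i·sin(x).
Reasoning: Euler's formula. Expand e^(ix) = Σ (ix)^k / k!. Since i² = -1, the even-k terms are Σ (-1)^m x^(2m)/(2m)! = cos(x) and the odd-k terms are i · Σ (-1)^m x^(2m+1)/(2m+1)! = i·sin(x).
So the two sides agree for every real x for which both sides are defined.

Conclusion: Yes, this is an identity.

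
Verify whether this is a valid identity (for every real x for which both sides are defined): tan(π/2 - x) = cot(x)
Claim: tan(π/2 - x) = cot(x).
Reasoning: tan(π/2 - x) = sin(π/2 - x)/cos(π/2 - x) = cos(x)/sin(x) = cot(x), using the cofunction identities sin(π/2 - x) = cos(x) and cos(π/2 - x) = sin(x).
So the two sides agree for every real x for which both sides are defined.

Conclusion: Yes, this is an identity.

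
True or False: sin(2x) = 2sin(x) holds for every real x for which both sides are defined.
Claim: sin(2x) = 2sin(x).
Test a specific point where both sides are defined: x = π/6.
LHS = sin(2x) ≈ 0.8660
RHS = 2sin(x) ≈ 1.0000
Since 0.8660 ≠ 1.0000, the equation fails at this point, so it cannot hold for every real x for which both sides are defined.
The correct double-angle formula is sin(2x) = 2sin(x)cos(x).

Conclusion: False.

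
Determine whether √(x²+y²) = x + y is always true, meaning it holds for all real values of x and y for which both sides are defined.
Claim: √(x²+y²) = x + y.
Test a specific point where both sides are defined: x = 4, y = 4.
LHS = √(x²+y²) ≈ 5.6569
RHS = x + y ≈ 8.0000
Since 5.6569 ≠ 8.0000, the equation fails at this point, so it cannot hold for all real values of x and y for which both sides are defined.
(x+y)² = x² + 2xy + y², not x² + y², so the square root does not split this way.

Conclusion: No, this is NOT an identity.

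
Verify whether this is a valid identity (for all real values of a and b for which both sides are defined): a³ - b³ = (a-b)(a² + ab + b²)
Yes, this is an identity.

Claim: a³ - b³ = (a-b)(a² + ab + b²).
Reasoning: Expand the right side: (a-b)(a² + ab + b²) = a³ + a²b + ab² - a²b - ab² - b³ = a³ - b³ (the middle terms cancel in pairs).
So the two sides agree for all real values of a and b for which both sides are defined.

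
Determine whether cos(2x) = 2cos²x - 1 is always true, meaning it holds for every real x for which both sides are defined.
Yes, this is an identity.

Claim: cos(2x) = 2cos²x - 1.
Reasoning: cos(2x) = cos²x - sin²x. Replace sin²x by 1 - cos²x: cos²x - (1 - cos²x) = 2cos²x - 1.
So the two sides agree for every real x for which both sides are defined.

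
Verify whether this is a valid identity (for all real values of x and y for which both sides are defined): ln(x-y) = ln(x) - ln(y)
No, this is NOT an identity.

Claim: ln(x-y) = ln(x) - ln(y).
Test a specific point where both sides are defined: x = 3/2, y = 1/2.
LHS = ln(x-y) ≈ 0.0000
RHS = ln(x) - ln(y) ≈ 1.0986
Since 0.0000 ≠ 1.0986, the equation fails at this point, so it cannot hold for all real values of x and y for which both sides are defined.
ln(x) - ln(y) = ln(x/y), not ln(x-y).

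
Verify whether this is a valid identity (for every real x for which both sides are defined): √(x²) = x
No, this is NOT an identity.

Claim: √(x²) = x.
Test a specific point where both sides are defined: x = -1.
LHS = √(x²) ≈ 1.0000
RHS = x ≈ -1.0000
Since 1.0000 ≠ -1.0000, the equation fails at this point, so it cannot hold for every real x for which both sides are defined.
√(x²) = |x|, which differs from x whenever x < 0 (both sides are defined for every real x).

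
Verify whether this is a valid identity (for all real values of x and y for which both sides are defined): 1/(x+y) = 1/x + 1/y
Claim: 1/(x+y) = 1/x + 1/y.
Test a specific point where both sides are defined: x = 3, y = 2.
LHS = 1/(x+y) ≈ 0.2000
RHS = 1/x + 1/y ≈ 0.8333
Since 0.2000 ≠ 0.8333, the equation fails at this point, so it cannot hold for all real values of x and y for which both sides are defined.
1/x + 1/y = (x+y)/(xy), which is not 1/(x+y).

Conclusion: No, this is NOT an identity.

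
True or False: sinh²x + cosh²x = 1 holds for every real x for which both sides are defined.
Claim: sinh²x + cosh²x = 1.
Test a specific point where both sides are defined: x = -1.
LHS = sinh²x + cosh²x ≈ 3.7622
RHS = 1 ≈ 1.0000
Since 3.7622 ≠ 1.0000, the equation fails at this point, so it cannot hold for every real x for which both sides are defined.
The correct hyperbolic identity is cosh²x - sinh²x = 1 (a difference); the sum sinh²x + cosh²x equals cosh(2x).

Conclusion: False.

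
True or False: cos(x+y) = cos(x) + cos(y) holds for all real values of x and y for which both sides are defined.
False.

Claim: cos(x+y) = cos(x) + cos(y).
Test a specific point where both sides are defined: x = π/2, y = π/3.
LHS = cos(x+y) ≈ -0.8660
RHS = cos(x) + cos(y) ≈ 0.5000
Since -0.8660 ≠ 0.5000, the equation fails at this point, so it cannot hold for all real values of x and y for which both sides are defined.
The correct expansion is cos(x+y) = cos(x)cos(y) - sin(x)sin(y); cosine is not additive.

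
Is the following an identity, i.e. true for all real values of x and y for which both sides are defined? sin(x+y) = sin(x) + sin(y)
No, this is NOT an identity.

Claim: sin(x+y) = sin(x) + sin(y).
Test a specific point where both sides are defined: x = -π/6, y = π.
LHS = sin(x+y) ≈ 0.5000
RHS = sin(x) + sin(y) ≈ -0.5000
Since 0.5000 ≠ -0.5000, the equation fails at this point, so it cannot hold for all real values of x and y for which both sides are defined.
The correct expansion is sin(x+y) = sin(x)cos(y) + cos(x)sin(y); sine is not additive.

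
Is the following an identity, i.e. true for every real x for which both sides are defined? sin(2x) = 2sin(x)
Claim: sin(2x) = 2sin(x).
Test a specific point where both sides are defined: x = 2π/3.
LHS = sin(2x) ≈ -0.8660
RHS = 2sin(x) ≈ 1.7321
Since -0.8660 ≠ 1.7321, the equation fails at this point, so it cannot hold for every real x for which both sides are defined.
The correct double-angle formula is sin(2x) = 2sin(x)cos(x).

Conclusion: No, this is NOT an identity.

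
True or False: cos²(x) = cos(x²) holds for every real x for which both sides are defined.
Claim: cos²(x) = cos(x²).
Test a specific point where both sides are defined: x = -π/3.
LHS = cos²(x) ≈ 0.2500
RHS = cos(x²) ≈ 0.4566
Since 0.2500 ≠ 0.4566, the equation fails at this point, so it cannot hold for every real x for which both sides are defined.
cos²(x) means (cos x)², squaring the output; cos(x²) squares the input. These are different functions.

Conclusion: False.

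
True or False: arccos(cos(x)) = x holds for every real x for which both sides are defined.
False.

Claim: arccos(cos(x)) = x.
Test a specific point where both sides are defined: x = -π/4.
LHS = arccos(cos(x)) ≈ 0.7854
RHS = x ≈ -0.7854
Since 0.7854 ≠ -0.7854, the equation fails at this point, so it cannot hold for every real x for which both sides are defined.
arccos only returns values in [0, π], so arccos(cos(x)) = x holds only for x in that interval, not for all real x.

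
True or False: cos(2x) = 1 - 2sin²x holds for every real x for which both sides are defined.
Claim: cos(2x) = 1 - 2sin²x.
Reasoning: cos(2x) = cos²x - sin²x. Replace cos²x by 1 - sin²x: (1 - sin²x) - sin²x = 1 - 2sin²x.
So the two sides agree for every real x for which both sides are defined.

Conclusion: True.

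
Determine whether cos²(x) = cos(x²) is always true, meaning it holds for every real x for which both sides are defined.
No, this is NOT an identity.

Claim: cos²(x) = cos(x²).
Test a specific point where both sides are defined: x = π/4.
LHS = cos²(x) ≈ 0.5000
RHS = cos(x²) ≈ 0.8157
Since 0.5000 ≠ 0.8157, the equation fails at this point, so it cannot hold for every real x for which both sides are defined.
cos²(x) means (cos x)², squaring the output; cos(x²) squares the input. These are different functions.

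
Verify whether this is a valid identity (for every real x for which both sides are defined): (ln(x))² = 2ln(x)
Claim: (ln(x))² = 2ln(x).
Test a specific point where both sides are defined: x = 5.
LHS = (ln(x))² ≈ 2.5903
RHS = 2ln(x) ≈ 3.2189
Since 2.5903 ≠ 3.2189, the equation fails at this point, so it cannot hold for every real x for which both sides are defined.
2ln(x) equals ln(x²), which is not the same as (ln x)².

Conclusion: No, this is NOT an identity.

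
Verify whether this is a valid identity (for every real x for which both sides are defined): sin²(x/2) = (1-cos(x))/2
Yes, this is an identity.

Claim: sin²(x/2) = (1-cos(x))/2.
Reasoning: Use cos(2θ) = 1 - 2sin²θ with θ = x/2: cos(x) = 1 - 2sin²(x/2). Solving for sin²(x/2) gives (1 - cos(x))/2.
So the two sides agree for every real x for which both sides are defined.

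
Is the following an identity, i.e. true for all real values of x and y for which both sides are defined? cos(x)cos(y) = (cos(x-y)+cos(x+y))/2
Yes, this is an identity.

Claim: cos(x)cos(y) = (cos(x-y)+cos(x+y))/2.
Reasoning: cos(x-y) = cos(x)cos(y) + sin(x)sin(y) and cos(x+y) = cos(x)cos(y) - sin(x)sin(y). Adding, cos(x-y) + cos(x+y) = 2cos(x)cos(y); divide by 2.
So the two sides agree for all real values of x and y for which both sides are defined.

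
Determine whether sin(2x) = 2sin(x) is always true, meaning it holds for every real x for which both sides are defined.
Claim: sin(2x) = 2sin(x).
Test a specific point where both sides are defined: x = π/6.
LHS = sin(2x) ≈ 0.8660
RHS = 2sin(x) ≈ 1.0000
Since 0.8660 ≠ 1.0000, the equation fails at this point, so it cannot hold for every real x for which both sides are defined.
The correct double-angle formula is sin(2x) = 2sin(x)cos(x).

Conclusion: No, this is NOT an identity.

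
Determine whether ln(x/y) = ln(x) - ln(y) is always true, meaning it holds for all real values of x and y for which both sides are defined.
Yes, this is an identity.

Claim: ln(x/y) = ln(x) - ln(y).
Reasoning: Both sides are simultaneously defined only when x, y > 0. Write x = e^p, y = e^q. Then x/y = e^(p-q), so ln(x/y) = p - q = ln(x) - ln(y).
So the two sides agree for all real values of x and y for which both sides are defined.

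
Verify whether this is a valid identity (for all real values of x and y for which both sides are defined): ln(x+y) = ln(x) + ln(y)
Claim: ln(x+y) = ln(x) + ln(y).
Test a specific point where both sides are defined: x = 1, y = 4.
LHS = ln(x+y) ≈ 1.6094
RHS = ln(x) + ln(y) ≈ 1.3863
Since 1.6094 ≠ 1.3863, the equation fails at this point, so it cannot hold for all real values of x and y for which both sides are defined.
ln(x) + ln(y) = ln(xy), not ln(x+y).

Conclusion: No, this is NOT an identity.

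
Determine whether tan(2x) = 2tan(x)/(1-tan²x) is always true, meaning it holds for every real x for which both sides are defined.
Claim: tan(2x) = 2tan(x)/(1-tan²x).
Reasoning: tan(2x) = sin(2x)/cos(2x) = 2sin(x)cos(x) / (cos²x - sin²x). Divide numerator and denominator by cos²x: 2tan(x) / (1 - tan²x).
So the two sides agree for every real x for which both sides are defined.

Conclusion: Yes, this is an identity.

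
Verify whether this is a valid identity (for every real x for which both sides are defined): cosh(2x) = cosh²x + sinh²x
Yes, this is an identity.

Claim: cosh(2x) = cosh²x + sinh²x.
Reasoning: cosh²x = (e^(2x) + 2 + e^(-2x))/4 and sinh²x = (e^(2x) - 2 + e^(-2x))/4. Adding gives (2e^(2x) + 2e^(-2x))/4 = (e^(2x) + e^(-2x))/2 = cosh(2x).
So the two sides agree for every real x for which both sides are defined.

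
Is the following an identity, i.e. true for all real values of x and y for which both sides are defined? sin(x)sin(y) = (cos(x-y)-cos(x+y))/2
Claim: sin(x)sin(y) = (cos(x-y)-cos(x+y))/2.
Reasoning: cos(x-y) = cos(x)cos(y) + sin(x)sin(y) and cos(x+y) = cos(x)cos(y) - sin(x)sin(y). Subtracting, cos(x-y) - cos(x+y) = 2sin(x)sin(y); divide by 2.
So the two sides agree for all real values of x and y for which both sides are defined.

Conclusion: Yes, this is an identity.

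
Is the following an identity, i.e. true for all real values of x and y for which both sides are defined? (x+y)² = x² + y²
No, this is NOT an identity.

Claim: (x+y)² = x² + y².
Test a specific point where both sides are defined: x = 1, y = 1/2.
LHS = (x+y)² ≈ 2.2500
RHS = x² + y² ≈ 1.2500
Since 2.2500 ≠ 1.2500, the equation fails at this point, so it cannot hold for all real values of x and y for which both sides are defined.
The correct expansion is (x+y)² = x² + 2xy + y²; the cross term 2xy is missing.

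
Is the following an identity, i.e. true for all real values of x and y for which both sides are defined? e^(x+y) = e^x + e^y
No, this is NOT an identity.

Claim: e^(x+y) = e^x + e^y.
Test a specific point where both sides are defined: x = 5, y = 1/2.
LHS = e^(x+y) ≈ 244.6919
RHS = e^x + e^y ≈ 150.0619
Since 244.6919 ≠ 150.0619, the equation fails at this point, so it cannot hold for all real values of x and y for which both sides are defined.
The correct rule is e^(x+y) = e^x · e^y (a product, not a sum).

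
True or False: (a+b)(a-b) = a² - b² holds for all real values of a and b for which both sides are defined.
True.

Claim: (a+b)(a-b) = a² - b².
Reasoning: Expand: (a+b)(a-b) = a² - ab + ba - b² = a² - b² (the cross terms cancel).
So the two sides agree for all real values of a and b for which both sides are defined.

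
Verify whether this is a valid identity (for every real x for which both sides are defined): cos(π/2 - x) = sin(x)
Claim: cos(π/2 - x) = sin(x).
Reasoning: Use cos(u - v) = cos(u)cos(v) + sin(u)sin(v) with u = π/2, v = x: cos(π/2)cos(x) + sin(π/2)sin(x) = 0·cos(x) + 1·sin(x) = sin(x).
So the two sides agree for every real x for which both sides are defined.

Conclusion: Yes, this is an identity.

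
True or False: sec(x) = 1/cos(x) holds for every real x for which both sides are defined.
True.

Claim: sec(x) = 1/cos(x).
Reasoning: sec(x) is by definition the reciprocal of cos(x), wherever cos(x) ≠ 0.
So the two sides agree for every real x for which both sides are defined.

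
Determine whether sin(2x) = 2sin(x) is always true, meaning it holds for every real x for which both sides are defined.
Claim: sin(2x) = 2sin(x).
Test a specific point where both sides are defined: x = -π/4.
LHS = sin(2x) ≈ -1.0000
RHS = 2sin(x) ≈ -1.4142
Since -1.0000 ≠ -1.4142, the equation fails at this point, so it cannot hold for every real x for which both sides are defined.
The correct double-angle formula is sin(2x) = 2sin(x)cos(x).

Conclusion: No, this is NOT an identity.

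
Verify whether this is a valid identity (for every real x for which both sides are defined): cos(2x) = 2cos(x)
Claim: cos(2x) = 2cos(x).
Test a specific point where both sides are defined: x = -π/2.
LHS = cos(2x) ≈ -1.0000
RHS = 2cos(x) ≈ 0.0000
Since -1.0000 ≠ 0.0000, the equation fails at this point, so it cannot hold for every real x for which both sides are defined.
The correct double-angle formula is cos(2x) = cos²x - sin²x.

Conclusion: No, this is NOT an identity.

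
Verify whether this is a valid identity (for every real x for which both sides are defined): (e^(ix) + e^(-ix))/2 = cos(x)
Claim: (e^(ix) + e^(-ix))/2 = cos(x).
Reasoning: By Euler's formula e^(ix) = cos(x) + i·sin(x) and e^(-ix) = cos(x) - i·sin(x). Adding cancels the sine terms: e^(ix) + e^(-ix) = 2cos(x); divide by 2.
So the two sides agree for every real x for which both sides are defined.

Conclusion: Yes, this is an identity.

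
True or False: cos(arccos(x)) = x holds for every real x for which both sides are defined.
True.

Claim: cos(arccos(x)) = x.
Reasoning: For -1 ≤ x ≤ 1 (where arccos is defined), arccos(x) is by definition an angle whose cosine equals x. Taking the cosine of that angle returns x. (Note the other order, arccos(cos x) = x, is NOT an identity.)
So the two sides agree for every real x for which both sides are defined.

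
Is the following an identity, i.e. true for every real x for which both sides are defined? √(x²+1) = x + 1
No, this is NOT an identity.

Claim: √(x²+1) = x + 1.
Test a specific point where both sides are defined: x = 1.
LHS = √(x²+1) ≈ 1.4142
RHS = x + 1 ≈ 2.0000
Since 1.4142 ≠ 2.0000, the equation fails at this point, so it cannot hold for every real x for which both sides are defined.
(x+1)² = x² + 2x + 1 ≠ x² + 1 unless x = 0.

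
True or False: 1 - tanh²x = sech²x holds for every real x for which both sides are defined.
True.

Claim: 1 - tanh²x = sech²x.
Reasoning: Divide cosh²x - sinh²x = 1 through by cosh²x (never zero): 1 - tanh²x = 1/cosh²x = sech²x.
So the two sides agree for every real x for which both sides are defined.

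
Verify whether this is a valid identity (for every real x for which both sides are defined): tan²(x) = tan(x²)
No, this is NOT an identity.

Claim: tan²(x) = tan(x²).
Test a specific point where both sides are defined: x = -π/3.
LHS = tan²(x) ≈ 3.0000
RHS = tan(x²) ≈ 1.9485
Since 3.0000 ≠ 1.9485, the equation fails at this point, so it cannot hold for every real x for which both sides are defined.
tan²(x) means (tan x)², squaring the output; tan(x²) squares the input. These are different functions.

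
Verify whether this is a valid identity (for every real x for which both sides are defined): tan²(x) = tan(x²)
Claim: tan²(x) = tan(x²).
Test a specific point where both sides are defined: x = π/4.
LHS = tan²(x) ≈ 1.0000
RHS = tan(x²) ≈ 0.7092
Since 1.0000 ≠ 0.7092, the equation fails at this point, so it cannot hold for every real x for which both sides are defined.
tan²(x) means (tan x)², squaring the output; tan(x²) squares the input. These are different functions.

Conclusion: No, this is NOT an identity.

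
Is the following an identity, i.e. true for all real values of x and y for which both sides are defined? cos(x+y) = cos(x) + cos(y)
No, this is NOT an identity.

Claim: cos(x+y) = cos(x) + cos(y).
Test a specific point where both sides are defined: x = 2π/3, y = -π/2.
LHS = cos(x+y) ≈ 0.8660
RHS = cos(x) + cos(y) ≈ -0.5000
Since 0.8660 ≠ -0.5000, the equation fails at this point, so it cannot hold for all real values of x and y for which both sides are defined.
The correct expansion is cos(x+y) = cos(x)cos(y) - sin(x)sin(y); cosine is not additive.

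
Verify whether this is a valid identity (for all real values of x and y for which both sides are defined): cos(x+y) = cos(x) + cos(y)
Claim: cos(x+y) = cos(x) + cos(y).
Test a specific point where both sides are defined: x = π/4, y = 3π/4.
LHS = cos(x+y) ≈ -1.0000
RHS = cos(x) + cos(y) ≈ 0.0000
Since -1.0000 ≠ 0.0000, the equation fails at this point, so it cannot hold for all real values of x and y for which both sides are defined.
The correct expansion is cos(x+y) = cos(x)cos(y) - sin(x)sin(y); cosine is not additive.

Conclusion: No, this is NOT an identity.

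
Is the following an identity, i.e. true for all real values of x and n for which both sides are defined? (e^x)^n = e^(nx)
Yes, this is an identity.

Claim: (e^x)^n = e^(nx).
Reasoning: e^x is a positive real number, and for a positive base B and real exponent n, B^n = e^(n·ln B). With B = e^x, ln B = x, so (e^x)^n = e^(n·x).
So the two sides agree for all real values of x and n for which both sides are defined.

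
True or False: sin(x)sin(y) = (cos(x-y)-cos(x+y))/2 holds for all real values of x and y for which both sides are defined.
Claim: sin(x)sin(y) = (cos(x-y)-cos(x+y))/2.
Reasoning: cos(x-y) = cos(x)cos(y) + sin(x)sin(y) and cos(x+y) = cos(x)cos(y) - sin(x)sin(y). Subtracting, cos(x-y) - cos(x+y) = 2sin(x)sin(y); divide by 2.
So the two sides agree for all real values of x and y for which both sides are defined.

Conclusion: True.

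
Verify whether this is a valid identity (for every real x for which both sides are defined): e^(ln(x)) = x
Yes, this is an identity.

Claim: e^(ln(x)) = x.
Reasoning: For x > 0, ln(x) is by definition the exponent p such that e^p = x. Raising e to that exponent therefore returns x: e^(ln x) = x.
So the two sides agree for every real x for which both sides are defined.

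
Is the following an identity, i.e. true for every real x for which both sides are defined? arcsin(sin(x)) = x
No, this is NOT an identity.

Claim: arcsin(sin(x)) = x.
Test a specific point where both sides are defined: x = 2π/3.
LHS = arcsin(sin(x)) ≈ 1.0472
RHS = x ≈ 2.0944
Since 1.0472 ≠ 2.0944, the equation fails at this point, so it cannot hold for every real x for which both sides are defined.
arcsin only returns values in [-π/2, π/2], so arcsin(sin(x)) = x holds only for x in that interval, not for all real x.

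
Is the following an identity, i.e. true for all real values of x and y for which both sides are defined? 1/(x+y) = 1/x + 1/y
No, this is NOT an identity.

Claim: 1/(x+y) = 1/x + 1/y.
Test a specific point where both sides are defined: x = 2, y = 1.
LHS = 1/(x+y) ≈ 0.3333
RHS = 1/x + 1/y ≈ 1.5000
Since 0.3333 ≠ 1.5000, the equation fails at this point, so it cannot hold for all real values of x and y for which both sides are defined.
1/x + 1/y = (x+y)/(xy), which is not 1/(x+y).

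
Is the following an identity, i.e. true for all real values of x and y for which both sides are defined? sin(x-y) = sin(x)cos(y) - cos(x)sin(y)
Yes, this is an identity.

Claim: sin(x-y) = sin(x)cos(y) - cos(x)sin(y).
Reasoning: Replace y by -y in sin(x+y) = sin(x)cos(y) + cos(x)sin(y) and use cos(-y) = cos(y), sin(-y) = -sin(y): sin(x-y) = sin(x)cos(y) - cos(x)sin(y).
So the two sides agree for all real values of x and y for which both sides are defined.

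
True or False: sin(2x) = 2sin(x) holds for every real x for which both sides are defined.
False.

Claim: sin(2x) = 2sin(x).
Test a specific point where both sides are defined: x = -π/6.
LHS = sin(2x) ≈ -0.8660
RHS = 2sin(x) ≈ -1.0000
Since -0.8660 ≠ -1.0000, the equation fails at this point, so it cannot hold for every real x for which both sides are defined.
The correct double-angle formula is sin(2x) = 2sin(x)cos(x).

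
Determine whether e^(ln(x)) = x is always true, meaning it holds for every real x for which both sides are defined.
Claim: e^(ln(x)) = x.
Reasoning: For x > 0, ln(x) is by definition the exponent p such that e^p = x. Raising e to that exponent therefore returns x: e^(ln x) = x.
So the two sides agree for every real x for which both sides are defined.

Conclusion: Yes, this is an identity.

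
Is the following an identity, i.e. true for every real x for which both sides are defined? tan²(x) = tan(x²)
No, this is NOT an identity.

Claim: tan²(x) = tan(x²).
Test a specific point where both sides are defined: x = π/3.
LHS = tan²(x) ≈ 3.0000
RHS = tan(x²) ≈ 1.9485
Since 3.0000 ≠ 1.9485, the equation fails at this point, so it cannot hold for every real x for which both sides are defined.
tan²(x) means (tan x)², squaring the output; tan(x²) squares the input. These are different functions.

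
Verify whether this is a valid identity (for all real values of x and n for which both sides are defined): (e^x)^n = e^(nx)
Yes, this is an identity.

Claim: (e^x)^n = e^(nx).
Reasoning: e^x is a positive real number, and for a positive base B and real exponent n, B^n = e^(n·ln B). With B = e^x, ln B = x, so (e^x)^n = e^(n·x).
So the two sides agree for all real values of x and n for which both sides are defined.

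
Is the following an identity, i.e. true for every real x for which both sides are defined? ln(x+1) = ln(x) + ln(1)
No, this is NOT an identity.

Claim: ln(x+1) = ln(x) + ln(1).
Test a specific point where both sides are defined: x = 1.
LHS = ln(x+1) ≈ 0.6931
RHS = ln(x) + ln(1) ≈ 0.0000
Since 0.6931 ≠ 0.0000, the equation fails at this point, so it cannot hold for every real x for which both sides are defined.
ln(1) = 0, so the right side is just ln(x), which differs from ln(x+1).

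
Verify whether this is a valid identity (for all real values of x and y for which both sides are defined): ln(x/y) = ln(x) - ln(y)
Claim: ln(x/y) = ln(x) - ln(y).
Reasoning: Both sides are simultaneously defined only when x, y > 0. Write x = e^p, y = e^q. Then x/y = e^(p-q), so ln(x/y) = p - q = ln(x) - ln(y).
So the two sides agree for all real values of x and y for which both sides are defined.

Conclusion: Yes, this is an identity.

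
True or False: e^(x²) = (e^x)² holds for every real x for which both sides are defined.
False.

Claim: e^(x²) = (e^x)².
Test a specific point where both sides are defined: x = 1/2.
LHS = e^(x²) ≈ 1.2840
RHS = (e^x)² ≈ 2.7183
Since 1.2840 ≠ 2.7183, the equation fails at this point, so it cannot hold for every real x for which both sides are defined.
(e^x)² = e^(2x), and 2x ≠ x² in general.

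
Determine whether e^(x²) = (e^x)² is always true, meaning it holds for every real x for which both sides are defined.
No, this is NOT an identity.

Claim: e^(x²) = (e^x)².
Test a specific point where both sides are defined: x = -3.
LHS = e^(x²) ≈ 8103.0839
RHS = (e^x)² ≈ 0.0025
Since 8103.0839 ≠ 0.0025, the equation fails at this point, so it cannot hold for every real x for which both sides are defined.
(e^x)² = e^(2x), and 2x ≠ x² in general.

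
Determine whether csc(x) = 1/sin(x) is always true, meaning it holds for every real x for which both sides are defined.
Claim: csc(x) = 1/sin(x).
Reasoning: csc(x) is by definition the reciprocal of sin(x), wherever sin(x) ≠ 0.
So the two sides agree for every real x for which both sides are defined.

Conclusion: Yes, this is an identity.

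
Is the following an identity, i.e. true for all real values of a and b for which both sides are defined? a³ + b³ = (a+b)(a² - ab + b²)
Yes, this is an identity.

Claim: a³ + b³ = (a+b)(a² - ab + b²).
Reasoning: Expand the right side: (a+b)(a² - ab + b²) = a³ - a²b + ab² + a²b - ab² + b³ = a³ + b³ (the middle terms cancel in pairs).
So the two sides agree for all real values of a and b for which both sides are defined.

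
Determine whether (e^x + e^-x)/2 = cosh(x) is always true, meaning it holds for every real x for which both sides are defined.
Claim: (e^x + e^-x)/2 = cosh(x).
Reasoning: This is exactly the definition of the hyperbolic cosine: cosh(x) := (e^x + e^-x)/2.
So the two sides agree for every real x for which both sides are defined.

Conclusion: Yes, this is an identity.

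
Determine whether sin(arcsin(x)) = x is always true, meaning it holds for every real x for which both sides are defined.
Yes, this is an identity.

Claim: sin(arcsin(x)) = x.
Reasoning: For -1 ≤ x ≤ 1 (where arcsin is defined), arcsin(x) is by definition an angle whose sine equals x. Taking the sine of that angle returns x. (Note the other order, arcsin(sin x) = x, is NOT an identity.)
So the two sides agree for every real x for which both sides are defined.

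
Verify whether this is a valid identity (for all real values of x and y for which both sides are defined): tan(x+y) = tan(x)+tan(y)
Claim: tan(x+y) = tan(x)+tan(y).
Test a specific point where both sides are defined: x = π/6, y = π/6.
LHS = tan(x+y) ≈ 1.7321
RHS = tan(x)+tan(y) ≈ 1.1547
Since 1.7321 ≠ 1.1547, the equation fails at this point, so it cannot hold for all real values of x and y for which both sides are defined.
The correct formula is tan(x+y) = (tan(x) + tan(y))/(1 - tan(x)tan(y)).

Conclusion: No, this is NOT an identity.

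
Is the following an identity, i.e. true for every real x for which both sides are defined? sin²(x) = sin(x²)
Claim: sin²(x) = sin(x²).
Test a specific point where both sides are defined: x = 3π/4.
LHS = sin²(x) ≈ 0.5000
RHS = sin(x²) ≈ -0.6680
Since 0.5000 ≠ -0.6680, the equation fails at this point, so it cannot hold for every real x for which both sides are defined.
sin²(x) means (sin x)², squaring the output; sin(x²) squares the input. These are different functions.

Conclusion: No, this is NOT an identity.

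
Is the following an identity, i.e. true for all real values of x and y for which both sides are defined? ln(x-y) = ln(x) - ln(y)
Claim: ln(x-y) = ln(x) - ln(y).
Test a specific point where both sides are defined: x = 5, y = 1.
LHS = ln(x-y) ≈ 1.3863
RHS = ln(x) - ln(y) ≈ 1.6094
Since 1.3863 ≠ 1.6094, the equation fails at this point, so it cannot hold for all real values of x and y for which both sides are defined.
ln(x) - ln(y) = ln(x/y), not ln(x-y).

Conclusion: No, this is NOT an identity.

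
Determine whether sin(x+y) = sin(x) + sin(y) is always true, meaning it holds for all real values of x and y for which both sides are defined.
Claim: sin(x+y) = sin(x) + sin(y).
Test a specific point where both sides are defined: x = 3π/4, y = π/3.
LHS = sin(x+y) ≈ -0.2588
RHS = sin(x) + sin(y) ≈ 1.5731
Since -0.2588 ≠ 1.5731, the equation fails at this point, so it cannot hold for all real values of x and y for which both sides are defined.
The correct expansion is sin(x+y) = sin(x)cos(y) + cos(x)sin(y); sine is not additive.

Conclusion: No, this is NOT an identity.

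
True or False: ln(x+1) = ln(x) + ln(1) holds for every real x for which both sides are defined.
Claim: ln(x+1) = ln(x) + ln(1).
Test a specific point where both sides are defined: x = 1/2.
LHS = ln(x+1) ≈ 0.4055
RHS = ln(x) + ln(1) ≈ -0.6931
Since 0.4055 ≠ -0.6931, the equation fails at this point, so it cannot hold for every real x for which both sides are defined.
ln(1) = 0, so the right side is just ln(x), which differs from ln(x+1).

Conclusion: False.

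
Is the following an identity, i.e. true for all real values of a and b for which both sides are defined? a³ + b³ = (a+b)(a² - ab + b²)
Claim: a³ + b³ = (a+b)(a² - ab + b²).
Reasoning: Expand the right side: (a+b)(a² - ab + b²) = a³ - a²b + ab² + a²b - ab² + b³ = a³ + b³ (the middle terms cancel in pairs).
So the two sides agree for all real values of a and b for which both sides are defined.

Conclusion: Yes, this is an identity.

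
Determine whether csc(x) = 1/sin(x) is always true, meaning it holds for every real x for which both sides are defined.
Claim: csc(x) = 1/sin(x).
Reasoning: csc(x) is by definition the reciprocal of sin(x), wherever sin(x) ≠ 0.
So the two sides agree for every real x for which both sides are defined.

Conclusion: Yes, this is an identity.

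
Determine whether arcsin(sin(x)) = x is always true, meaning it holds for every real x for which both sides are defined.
Claim: arcsin(sin(x)) = x.
Test a specific point where both sides are defined: x = 2π/3.
LHS = arcsin(sin(x)) ≈ 1.0472
RHS = x ≈ 2.0944
Since 1.0472 ≠ 2.0944, the equation fails at this point, so it cannot hold for every real x for which both sides are defined.
arcsin only returns values in [-π/2, π/2], so arcsin(sin(x)) = x holds only for x in that interval, not for all real x.

Conclusion: No, this is NOT an identity.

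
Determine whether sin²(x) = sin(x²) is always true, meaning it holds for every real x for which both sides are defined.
No, this is NOT an identity.

Claim: sin²(x) = sin(x²).
Test a specific point where both sides are defined: x = -π/4.
LHS = sin²(x) ≈ 0.5000
RHS = sin(x²) ≈ 0.5785
Since 0.5000 ≠ 0.5785, the equation fails at this point, so it cannot hold for every real x for which both sides are defined.
sin²(x) means (sin x)², squaring the output; sin(x²) squares the input. These are different functions.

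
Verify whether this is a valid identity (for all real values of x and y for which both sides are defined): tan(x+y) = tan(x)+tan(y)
Claim: tan(x+y) = tan(x)+tan(y).
Test a specific point where both sides are defined: x = -π/6, y = 3π/4.
LHS = tan(x+y) ≈ -3.7321
RHS = tan(x)+tan(y) ≈ -1.5774
Since -3.7321 ≠ -1.5774, the equation fails at this point, so it cannot hold for all real values of x and y for which both sides are defined.
The correct formula is tan(x+y) = (tan(x) + tan(y))/(1 - tan(x)tan(y)).

Conclusion: No, this is NOT an identity.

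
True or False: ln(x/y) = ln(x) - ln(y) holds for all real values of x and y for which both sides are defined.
True.

Claim: ln(x/y) = ln(x) - ln(y).
Reasoning: Both sides are simultaneously defined only when x, y > 0. Write x = e^p, y = e^q. Then x/y = e^(p-q), so ln(x/y) = p - q = ln(x) - ln(y).
So the two sides agree for all real values of x and y for which both sides are defined.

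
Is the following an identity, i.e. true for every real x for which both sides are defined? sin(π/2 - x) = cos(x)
Yes, this is an identity.

Claim: sin(π/2 - x) = cos(x).
Reasoning: Use sin(u - v) = sin(u)cos(v) - cos(u)sin(v) with u = π/2, v = x: sin(π/2)cos(x) - cos(π/2)sin(x) = 1·cos(x) - 0·sin(x) = cos(x).
So the two sides agree for every real x for which both sides are defined.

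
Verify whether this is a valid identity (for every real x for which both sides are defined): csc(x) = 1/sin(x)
Claim: csc(x) = 1/sin(x).
Reasoning: csc(x) is by definition the reciprocal of sin(x), wherever sin(x) ≠ 0.
So the two sides agree for every real x for which both sides are defined.

Conclusion: Yes, this is an identity.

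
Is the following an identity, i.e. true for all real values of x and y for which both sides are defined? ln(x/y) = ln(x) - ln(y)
Claim: ln(x/y) = ln(x) - ln(y).
Reasoning: Both sides are simultaneously defined only when x, y > 0. Write x = e^p, y = e^q. Then x/y = e^(p-q), so ln(x/y) = p - q = ln(x) - ln(y).
So the two sides agree for all real values of x and y for which both sides are defined.

Conclusion: Yes, this is an identity.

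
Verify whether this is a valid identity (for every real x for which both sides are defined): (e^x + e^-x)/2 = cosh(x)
Claim: (e^x + e^-x)/2 = cosh(x).
Reasoning: This is exactly the definition of the hyperbolic cosine: cosh(x) := (e^x + e^-x)/2.
So the two sides agree for every real x for which both sides are defined.

Conclusion: Yes, this is an identity.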